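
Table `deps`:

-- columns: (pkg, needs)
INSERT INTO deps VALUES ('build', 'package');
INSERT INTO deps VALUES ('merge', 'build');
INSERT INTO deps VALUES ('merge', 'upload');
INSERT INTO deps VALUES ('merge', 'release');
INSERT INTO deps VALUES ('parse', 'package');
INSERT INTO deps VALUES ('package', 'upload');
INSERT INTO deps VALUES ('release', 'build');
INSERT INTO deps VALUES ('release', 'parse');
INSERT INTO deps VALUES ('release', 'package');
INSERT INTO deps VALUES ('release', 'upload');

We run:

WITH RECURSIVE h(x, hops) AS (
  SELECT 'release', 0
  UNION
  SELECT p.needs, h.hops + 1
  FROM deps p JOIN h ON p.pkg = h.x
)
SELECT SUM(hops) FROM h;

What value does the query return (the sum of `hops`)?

Base: (release, hops=0).
Iteration 1: edges from {release} -> (build, hops=1), (package, hops=1), (parse, hops=1), (upload, hops=1).
Iteration 2: edges from {build,package,parse,upload} -> (package, hops=2), (upload, hops=2). [UNION drops 1 duplicate row(s)]
Iteration 3: edges from {package,upload} -> (upload, hops=3).
Iteration 4: no outgoing edges from {upload}; recursion stops.
SUM(hops) = 0 + 1 + 1 + 1 + 1 + 2 + 2 + 3 = 11.

11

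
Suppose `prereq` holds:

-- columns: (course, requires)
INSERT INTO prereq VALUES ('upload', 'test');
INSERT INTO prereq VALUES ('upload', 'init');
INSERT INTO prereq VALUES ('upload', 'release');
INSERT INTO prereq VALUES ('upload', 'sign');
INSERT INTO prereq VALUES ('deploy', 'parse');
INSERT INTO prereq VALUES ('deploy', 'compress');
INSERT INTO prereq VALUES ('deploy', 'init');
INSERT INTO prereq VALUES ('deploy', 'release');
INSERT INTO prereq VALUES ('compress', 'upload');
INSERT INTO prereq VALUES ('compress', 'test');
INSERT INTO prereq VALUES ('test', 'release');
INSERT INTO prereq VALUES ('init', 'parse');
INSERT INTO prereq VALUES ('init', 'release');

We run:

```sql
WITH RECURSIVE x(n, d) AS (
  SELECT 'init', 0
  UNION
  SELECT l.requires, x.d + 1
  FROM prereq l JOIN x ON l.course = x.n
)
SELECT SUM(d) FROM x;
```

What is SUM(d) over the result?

2

Base: (init, d=0).
Iteration 1: edges from {init} -> (parse, d=1), (release, d=1).
Iteration 2: no outgoing edges from {parse,release}; recursion stops.
SUM(d) = 0 + 1 + 1 = 2.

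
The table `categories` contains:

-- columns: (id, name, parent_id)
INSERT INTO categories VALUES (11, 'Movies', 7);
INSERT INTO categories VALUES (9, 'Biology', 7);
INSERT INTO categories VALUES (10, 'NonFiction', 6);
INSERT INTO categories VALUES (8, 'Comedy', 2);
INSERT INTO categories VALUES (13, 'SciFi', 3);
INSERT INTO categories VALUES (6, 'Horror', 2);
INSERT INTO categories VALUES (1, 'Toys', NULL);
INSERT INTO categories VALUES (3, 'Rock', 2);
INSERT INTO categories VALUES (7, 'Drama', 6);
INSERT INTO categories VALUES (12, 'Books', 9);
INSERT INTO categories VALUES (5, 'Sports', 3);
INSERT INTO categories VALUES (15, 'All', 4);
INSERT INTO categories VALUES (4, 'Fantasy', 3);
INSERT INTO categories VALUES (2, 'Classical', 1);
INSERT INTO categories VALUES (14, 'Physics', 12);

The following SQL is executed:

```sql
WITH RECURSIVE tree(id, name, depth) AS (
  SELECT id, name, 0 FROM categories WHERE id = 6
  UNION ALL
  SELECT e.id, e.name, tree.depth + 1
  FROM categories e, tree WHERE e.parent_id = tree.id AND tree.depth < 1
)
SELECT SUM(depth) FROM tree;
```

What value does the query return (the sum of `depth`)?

2

Base: id=6 (Horror) at depth 0.
Iteration 1: rows with parent_id in {6} -> Drama (id 7, depth 1), NonFiction (id 10, depth 1).
Iteration 2: depth < 1 fails for all current rows; recursion stops.
SUM(depth) = 0 + 1 + 1 = 2.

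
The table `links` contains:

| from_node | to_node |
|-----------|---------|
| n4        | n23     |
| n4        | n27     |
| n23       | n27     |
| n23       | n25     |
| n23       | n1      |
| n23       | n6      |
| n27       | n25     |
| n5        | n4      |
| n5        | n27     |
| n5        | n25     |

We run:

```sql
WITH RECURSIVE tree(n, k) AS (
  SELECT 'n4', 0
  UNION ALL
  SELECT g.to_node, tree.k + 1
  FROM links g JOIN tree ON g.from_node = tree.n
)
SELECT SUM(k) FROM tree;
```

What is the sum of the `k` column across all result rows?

Base: (n4, k=0).
Iteration 1: edges from {n4} -> (n23, k=1), (n27, k=1).
Iteration 2: edges from {n23,n27} -> (n1, k=2), (n25, k=2) x2, (n27, k=2), (n6, k=2). [UNION ALL keeps all 5 new rows, including repeats]
Iteration 3: edges from {n1,n25,n27,n6} -> (n25, k=3).
Iteration 4: no outgoing edges from {n25}; recursion stops.
SUM(k) = 0 + 1 + 1 + 2 + 2 + 2 + 2 + 2 + 3 = 15.

15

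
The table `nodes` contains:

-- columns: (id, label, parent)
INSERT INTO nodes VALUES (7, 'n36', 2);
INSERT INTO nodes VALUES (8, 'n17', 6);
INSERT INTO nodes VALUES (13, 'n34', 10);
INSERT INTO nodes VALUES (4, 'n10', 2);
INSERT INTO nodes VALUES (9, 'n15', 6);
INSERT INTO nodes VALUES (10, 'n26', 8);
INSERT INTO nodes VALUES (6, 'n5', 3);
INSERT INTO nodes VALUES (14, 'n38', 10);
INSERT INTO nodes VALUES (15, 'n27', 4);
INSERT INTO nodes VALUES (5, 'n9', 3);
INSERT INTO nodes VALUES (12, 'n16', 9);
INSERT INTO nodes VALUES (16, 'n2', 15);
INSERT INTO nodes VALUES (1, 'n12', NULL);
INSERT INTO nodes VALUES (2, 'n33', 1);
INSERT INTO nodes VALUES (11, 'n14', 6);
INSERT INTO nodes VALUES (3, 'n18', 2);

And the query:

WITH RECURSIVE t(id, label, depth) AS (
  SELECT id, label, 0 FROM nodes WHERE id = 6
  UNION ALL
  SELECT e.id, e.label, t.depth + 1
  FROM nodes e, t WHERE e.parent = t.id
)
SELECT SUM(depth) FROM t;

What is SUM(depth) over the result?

13

Base: id=6 (n5) at depth 0.
Iteration 1: rows with parent in {6} -> n17 (id 8, depth 1), n15 (id 9, depth 1), n14 (id 11, depth 1).
Iteration 2: rows with parent in {8,9,11} -> n26 (id 10, depth 2), n16 (id 12, depth 2).
Iteration 3: rows with parent in {10,12} -> n34 (id 13, depth 3), n38 (id 14, depth 3).
Iteration 4: no rows with parent in {13,14}; recursion stops.
SUM(depth) = 0 + 1 + 1 + 1 + 2 + 2 + 3 + 3 = 13.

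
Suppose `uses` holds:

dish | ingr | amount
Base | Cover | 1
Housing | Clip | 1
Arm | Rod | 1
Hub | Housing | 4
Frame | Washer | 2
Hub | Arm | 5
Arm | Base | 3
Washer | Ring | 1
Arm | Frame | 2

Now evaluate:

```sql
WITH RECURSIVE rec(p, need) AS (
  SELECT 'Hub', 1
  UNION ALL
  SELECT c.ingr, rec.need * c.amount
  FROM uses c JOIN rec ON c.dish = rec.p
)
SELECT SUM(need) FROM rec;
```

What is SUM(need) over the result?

99

Base: (Hub, need=1).
Iteration 1: components of {Hub} -> Arm = 1*5 = 5, Housing = 1*4 = 4.
Iteration 2: components of {Arm,Housing} -> Base = 5*3 = 15, Clip = 4*1 = 4, Frame = 5*2 = 10, Rod = 5*1 = 5.
Iteration 3: components of {Base,Clip,Frame,Rod} -> Cover = 15*1 = 15, Washer = 10*2 = 20.
Iteration 4: components of {Cover,Washer} -> Ring = 20*1 = 20.
Iteration 5: no further components; recursion stops.
SUM(need) = 1 + 4 + 5 + 4 + 15 + 5 + 10 + 15 + 20 + 20 = 99.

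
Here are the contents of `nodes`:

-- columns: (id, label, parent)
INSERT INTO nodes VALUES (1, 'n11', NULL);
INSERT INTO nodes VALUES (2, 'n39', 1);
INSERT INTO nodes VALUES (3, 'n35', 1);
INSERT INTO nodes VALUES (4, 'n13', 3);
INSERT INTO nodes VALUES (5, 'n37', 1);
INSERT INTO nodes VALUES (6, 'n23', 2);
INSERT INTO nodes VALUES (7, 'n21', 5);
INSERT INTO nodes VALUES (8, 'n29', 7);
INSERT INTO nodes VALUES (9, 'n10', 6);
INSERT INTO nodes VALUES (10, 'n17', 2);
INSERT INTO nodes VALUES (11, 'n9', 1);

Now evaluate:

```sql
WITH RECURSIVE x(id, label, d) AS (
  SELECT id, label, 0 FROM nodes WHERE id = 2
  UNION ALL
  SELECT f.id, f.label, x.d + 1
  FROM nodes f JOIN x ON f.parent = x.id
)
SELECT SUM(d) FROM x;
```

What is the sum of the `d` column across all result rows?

4

Base: id=2 (n39) at d 0.
Iteration 1: rows with parent in {2} -> n23 (id 6, d 1), n17 (id 10, d 1).
Iteration 2: rows with parent in {6,10} -> n10 (id 9, d 2).
Iteration 3: no rows with parent in {9}; recursion stops.
SUM(d) = 0 + 1 + 1 + 2 = 4.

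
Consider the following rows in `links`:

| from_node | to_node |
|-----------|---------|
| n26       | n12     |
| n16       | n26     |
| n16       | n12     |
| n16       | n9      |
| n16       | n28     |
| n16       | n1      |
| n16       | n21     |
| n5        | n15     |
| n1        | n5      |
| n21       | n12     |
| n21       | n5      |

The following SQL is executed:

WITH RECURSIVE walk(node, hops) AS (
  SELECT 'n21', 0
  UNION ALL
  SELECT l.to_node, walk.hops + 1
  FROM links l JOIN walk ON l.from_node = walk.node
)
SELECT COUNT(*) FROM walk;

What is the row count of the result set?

4

Base: (n21, hops=0).
Iteration 1: edges from {n21} -> (n12, hops=1), (n5, hops=1).
Iteration 2: edges from {n12,n5} -> (n15, hops=2).
Iteration 3: no outgoing edges from {n15}; recursion stops.
Total rows emitted: 4.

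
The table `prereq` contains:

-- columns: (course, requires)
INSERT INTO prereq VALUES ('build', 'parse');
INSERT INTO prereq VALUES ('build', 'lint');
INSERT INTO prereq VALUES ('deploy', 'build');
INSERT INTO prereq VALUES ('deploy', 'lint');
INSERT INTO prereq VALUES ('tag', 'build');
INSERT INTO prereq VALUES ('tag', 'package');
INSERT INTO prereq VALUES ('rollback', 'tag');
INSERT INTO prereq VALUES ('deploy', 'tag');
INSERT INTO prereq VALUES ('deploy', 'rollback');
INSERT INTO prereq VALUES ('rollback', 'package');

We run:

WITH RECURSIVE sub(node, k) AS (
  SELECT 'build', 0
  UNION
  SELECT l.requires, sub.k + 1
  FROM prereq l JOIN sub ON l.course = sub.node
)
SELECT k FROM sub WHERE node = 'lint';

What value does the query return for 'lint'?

Base: (build, k=0).
Iteration 1: edges from {build} -> (lint, k=1), (parse, k=1).
Iteration 2: no outgoing edges from {lint,parse}; recursion stops.

1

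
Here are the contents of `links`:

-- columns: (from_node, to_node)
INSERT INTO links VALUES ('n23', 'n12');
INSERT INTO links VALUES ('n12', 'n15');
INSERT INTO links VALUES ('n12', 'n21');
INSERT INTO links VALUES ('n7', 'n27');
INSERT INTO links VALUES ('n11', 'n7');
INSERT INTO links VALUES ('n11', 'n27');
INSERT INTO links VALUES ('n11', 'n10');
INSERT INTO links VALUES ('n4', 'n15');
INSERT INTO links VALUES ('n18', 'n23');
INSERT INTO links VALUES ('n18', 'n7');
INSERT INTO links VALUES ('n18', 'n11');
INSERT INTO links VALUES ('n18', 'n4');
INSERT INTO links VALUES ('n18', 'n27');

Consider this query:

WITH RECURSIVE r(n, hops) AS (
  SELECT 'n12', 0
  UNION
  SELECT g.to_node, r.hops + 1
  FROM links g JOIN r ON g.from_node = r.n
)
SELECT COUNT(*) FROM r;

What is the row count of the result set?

Base: (n12, hops=0).
Iteration 1: edges from {n12} -> (n15, hops=1), (n21, hops=1).
Iteration 2: no outgoing edges from {n15,n21}; recursion stops.
Total rows emitted: 3.

3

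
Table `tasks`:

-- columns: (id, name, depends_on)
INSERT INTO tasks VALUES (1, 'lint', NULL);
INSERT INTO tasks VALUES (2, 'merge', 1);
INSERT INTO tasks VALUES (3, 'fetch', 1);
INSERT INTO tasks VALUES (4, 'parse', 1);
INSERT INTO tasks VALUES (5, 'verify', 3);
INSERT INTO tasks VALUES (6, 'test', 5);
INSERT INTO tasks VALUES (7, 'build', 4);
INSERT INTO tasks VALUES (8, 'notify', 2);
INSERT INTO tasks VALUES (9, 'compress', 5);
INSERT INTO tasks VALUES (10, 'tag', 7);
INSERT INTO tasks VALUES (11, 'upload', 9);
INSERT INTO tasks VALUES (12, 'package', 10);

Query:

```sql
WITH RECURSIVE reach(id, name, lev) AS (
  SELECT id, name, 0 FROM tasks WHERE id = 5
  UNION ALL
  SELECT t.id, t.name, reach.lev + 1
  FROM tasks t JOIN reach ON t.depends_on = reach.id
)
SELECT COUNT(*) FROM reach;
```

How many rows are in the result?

4

Base: id=5 (verify) at lev 0.
Iteration 1: rows with depends_on in {5} -> test (id 6, lev 1), compress (id 9, lev 1).
Iteration 2: rows with depends_on in {6,9} -> upload (id 11, lev 2).
Iteration 3: no rows with depends_on in {11}; recursion stops.
Total rows emitted: 4.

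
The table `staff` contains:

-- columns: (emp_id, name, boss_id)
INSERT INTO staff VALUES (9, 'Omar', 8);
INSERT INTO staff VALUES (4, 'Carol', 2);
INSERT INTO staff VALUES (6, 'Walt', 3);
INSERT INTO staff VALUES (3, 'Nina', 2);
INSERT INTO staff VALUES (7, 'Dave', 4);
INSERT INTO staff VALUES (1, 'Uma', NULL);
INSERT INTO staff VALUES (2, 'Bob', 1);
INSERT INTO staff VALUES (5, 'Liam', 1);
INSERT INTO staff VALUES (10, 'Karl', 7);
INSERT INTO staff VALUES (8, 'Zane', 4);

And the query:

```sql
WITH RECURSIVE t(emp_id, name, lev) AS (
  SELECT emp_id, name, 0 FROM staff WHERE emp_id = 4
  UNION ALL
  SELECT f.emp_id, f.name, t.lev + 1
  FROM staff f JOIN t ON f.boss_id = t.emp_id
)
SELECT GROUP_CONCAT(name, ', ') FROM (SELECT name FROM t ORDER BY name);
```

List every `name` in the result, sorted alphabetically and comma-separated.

Base: emp_id=4 (Carol) at lev 0.
Iteration 1: rows with boss_id in {4} -> Dave (id 7, lev 1), Zane (id 8, lev 1).
Iteration 2: rows with boss_id in {7,8} -> Omar (id 9, lev 2), Karl (id 10, lev 2).
Iteration 3: no rows with boss_id in {9,10}; recursion stops.

Carol, Dave, Karl, Omar, Zane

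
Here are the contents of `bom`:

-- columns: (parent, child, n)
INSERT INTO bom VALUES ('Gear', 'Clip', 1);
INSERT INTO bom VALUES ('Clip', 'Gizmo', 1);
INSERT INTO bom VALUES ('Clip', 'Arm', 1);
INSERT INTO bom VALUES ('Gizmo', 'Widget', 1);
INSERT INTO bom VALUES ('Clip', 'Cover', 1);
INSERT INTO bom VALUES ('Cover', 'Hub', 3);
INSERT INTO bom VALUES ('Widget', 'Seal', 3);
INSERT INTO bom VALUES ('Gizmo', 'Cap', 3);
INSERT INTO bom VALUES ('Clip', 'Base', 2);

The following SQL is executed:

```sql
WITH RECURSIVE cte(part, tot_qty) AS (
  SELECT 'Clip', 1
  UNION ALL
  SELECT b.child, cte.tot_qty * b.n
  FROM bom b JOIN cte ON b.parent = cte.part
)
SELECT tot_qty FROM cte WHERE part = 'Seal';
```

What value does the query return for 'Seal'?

3

Base: (Clip, tot_qty=1).
Iteration 1: components of {Clip} -> Arm = 1*1 = 1, Base = 1*2 = 2, Cover = 1*1 = 1, Gizmo = 1*1 = 1.
Iteration 2: components of {Arm,Base,Cover,Gizmo} -> Cap = 1*3 = 3, Hub = 1*3 = 3, Widget = 1*1 = 1.
Iteration 3: components of {Cap,Hub,Widget} -> Seal = 1*3 = 3.
Iteration 4: no further components; recursion stops.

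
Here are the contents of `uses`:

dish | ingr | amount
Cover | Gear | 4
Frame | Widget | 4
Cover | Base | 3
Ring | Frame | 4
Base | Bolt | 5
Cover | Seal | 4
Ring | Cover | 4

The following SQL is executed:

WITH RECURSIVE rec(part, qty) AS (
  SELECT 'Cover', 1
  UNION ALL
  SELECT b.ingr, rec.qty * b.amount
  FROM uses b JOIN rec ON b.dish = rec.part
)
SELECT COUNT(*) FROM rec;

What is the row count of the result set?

Base: (Cover, qty=1).
Iteration 1: components of {Cover} -> Base = 1*3 = 3, Gear = 1*4 = 4, Seal = 1*4 = 4.
Iteration 2: components of {Base,Gear,Seal} -> Bolt = 3*5 = 15.
Iteration 3: no further components; recursion stops.
Total rows emitted: 5.

5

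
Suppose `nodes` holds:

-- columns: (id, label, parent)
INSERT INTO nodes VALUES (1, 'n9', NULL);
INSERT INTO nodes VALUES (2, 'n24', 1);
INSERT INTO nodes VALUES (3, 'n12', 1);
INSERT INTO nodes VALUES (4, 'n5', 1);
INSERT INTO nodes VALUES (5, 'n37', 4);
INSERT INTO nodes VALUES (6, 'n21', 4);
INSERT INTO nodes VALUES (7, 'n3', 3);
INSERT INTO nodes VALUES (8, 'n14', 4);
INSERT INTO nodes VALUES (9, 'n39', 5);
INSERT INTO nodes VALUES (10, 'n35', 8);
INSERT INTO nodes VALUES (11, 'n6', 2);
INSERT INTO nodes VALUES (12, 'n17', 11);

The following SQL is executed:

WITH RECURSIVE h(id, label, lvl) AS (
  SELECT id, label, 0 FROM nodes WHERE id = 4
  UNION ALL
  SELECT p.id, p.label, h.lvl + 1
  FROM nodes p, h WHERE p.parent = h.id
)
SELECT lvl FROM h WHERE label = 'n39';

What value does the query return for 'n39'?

2

Base: id=4 (n5) at lvl 0.
Iteration 1: rows with parent in {4} -> n37 (id 5, lvl 1), n21 (id 6, lvl 1), n14 (id 8, lvl 1).
Iteration 2: rows with parent in {5,6,8} -> n39 (id 9, lvl 2), n35 (id 10, lvl 2).
Iteration 3: no rows with parent in {9,10}; recursion stops.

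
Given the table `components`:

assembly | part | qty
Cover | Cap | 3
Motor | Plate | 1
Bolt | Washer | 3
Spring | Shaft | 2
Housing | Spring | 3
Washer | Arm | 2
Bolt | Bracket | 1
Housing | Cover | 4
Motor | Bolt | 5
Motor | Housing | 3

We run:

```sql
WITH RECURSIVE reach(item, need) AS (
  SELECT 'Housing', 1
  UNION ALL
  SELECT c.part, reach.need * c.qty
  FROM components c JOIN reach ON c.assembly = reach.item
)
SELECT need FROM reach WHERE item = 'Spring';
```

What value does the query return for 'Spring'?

3

Base: (Housing, need=1).
Iteration 1: components of {Housing} -> Cover = 1*4 = 4, Spring = 1*3 = 3.
Iteration 2: components of {Cover,Spring} -> Cap = 4*3 = 12, Shaft = 3*2 = 6.
Iteration 3: no further components; recursion stops.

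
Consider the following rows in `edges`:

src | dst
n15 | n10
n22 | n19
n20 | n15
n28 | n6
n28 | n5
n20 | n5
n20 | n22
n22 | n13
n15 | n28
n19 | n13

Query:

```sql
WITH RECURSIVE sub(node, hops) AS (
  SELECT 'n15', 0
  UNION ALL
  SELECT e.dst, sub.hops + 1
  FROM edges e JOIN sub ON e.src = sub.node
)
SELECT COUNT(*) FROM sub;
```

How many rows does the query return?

Base: (n15, hops=0).
Iteration 1: edges from {n15} -> (n10, hops=1), (n28, hops=1).
Iteration 2: edges from {n10,n28} -> (n5, hops=2), (n6, hops=2).
Iteration 3: no outgoing edges from {n5,n6}; recursion stops.
Total rows emitted: 5.

5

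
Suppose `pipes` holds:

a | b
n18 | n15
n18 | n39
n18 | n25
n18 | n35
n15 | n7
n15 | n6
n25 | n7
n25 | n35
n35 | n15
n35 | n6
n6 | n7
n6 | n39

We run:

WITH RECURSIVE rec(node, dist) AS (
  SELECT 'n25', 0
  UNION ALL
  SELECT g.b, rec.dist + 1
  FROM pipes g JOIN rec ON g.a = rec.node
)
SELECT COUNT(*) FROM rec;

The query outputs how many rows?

Base: (n25, dist=0).
Iteration 1: edges from {n25} -> (n35, dist=1), (n7, dist=1).
Iteration 2: edges from {n35,n7} -> (n15, dist=2), (n6, dist=2).
Iteration 3: edges from {n15,n6} -> (n39, dist=3), (n6, dist=3), (n7, dist=3) x2. [UNION ALL keeps all 4 new rows, including repeats]
Iteration 4: edges from {n39,n6,n7} -> (n39, dist=4), (n7, dist=4).
Iteration 5: no outgoing edges from {n39,n7}; recursion stops.
Total rows emitted: 11.

11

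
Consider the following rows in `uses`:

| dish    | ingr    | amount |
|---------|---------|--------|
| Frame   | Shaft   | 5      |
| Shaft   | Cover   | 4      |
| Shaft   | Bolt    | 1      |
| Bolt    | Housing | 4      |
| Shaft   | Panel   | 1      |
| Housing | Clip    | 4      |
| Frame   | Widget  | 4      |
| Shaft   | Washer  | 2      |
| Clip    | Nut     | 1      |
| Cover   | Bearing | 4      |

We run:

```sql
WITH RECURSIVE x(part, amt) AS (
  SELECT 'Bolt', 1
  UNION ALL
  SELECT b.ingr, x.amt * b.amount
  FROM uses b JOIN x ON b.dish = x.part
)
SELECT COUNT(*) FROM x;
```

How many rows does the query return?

4

Base: (Bolt, amt=1).
Iteration 1: components of {Bolt} -> Housing = 1*4 = 4.
Iteration 2: components of {Housing} -> Clip = 4*4 = 16.
Iteration 3: components of {Clip} -> Nut = 16*1 = 16.
Iteration 4: no further components; recursion stops.
Total rows emitted: 4.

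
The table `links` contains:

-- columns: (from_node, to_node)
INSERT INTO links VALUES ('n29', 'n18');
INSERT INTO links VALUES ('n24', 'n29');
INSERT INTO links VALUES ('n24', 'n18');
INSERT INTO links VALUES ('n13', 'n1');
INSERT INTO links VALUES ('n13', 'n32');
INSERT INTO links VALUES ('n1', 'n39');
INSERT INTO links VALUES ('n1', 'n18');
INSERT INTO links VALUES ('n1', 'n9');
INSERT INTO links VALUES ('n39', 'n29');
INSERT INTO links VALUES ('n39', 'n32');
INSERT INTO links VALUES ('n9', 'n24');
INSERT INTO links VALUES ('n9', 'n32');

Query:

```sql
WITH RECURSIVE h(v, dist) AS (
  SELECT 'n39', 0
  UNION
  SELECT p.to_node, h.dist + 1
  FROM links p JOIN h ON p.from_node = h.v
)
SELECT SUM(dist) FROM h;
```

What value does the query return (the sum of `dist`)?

4

Base: (n39, dist=0).
Iteration 1: edges from {n39} -> (n29, dist=1), (n32, dist=1).
Iteration 2: edges from {n29,n32} -> (n18, dist=2).
Iteration 3: no outgoing edges from {n18}; recursion stops.
SUM(dist) = 0 + 1 + 1 + 2 = 4.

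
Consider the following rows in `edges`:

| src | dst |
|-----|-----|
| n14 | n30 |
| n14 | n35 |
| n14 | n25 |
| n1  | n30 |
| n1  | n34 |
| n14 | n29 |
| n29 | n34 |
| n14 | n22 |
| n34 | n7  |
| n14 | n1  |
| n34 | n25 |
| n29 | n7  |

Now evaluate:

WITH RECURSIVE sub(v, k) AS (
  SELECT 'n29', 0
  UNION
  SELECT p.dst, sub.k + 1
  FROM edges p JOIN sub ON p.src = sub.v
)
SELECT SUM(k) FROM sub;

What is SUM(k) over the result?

Base: (n29, k=0).
Iteration 1: edges from {n29} -> (n34, k=1), (n7, k=1).
Iteration 2: edges from {n34,n7} -> (n25, k=2), (n7, k=2).
Iteration 3: no outgoing edges from {n25,n7}; recursion stops.
SUM(k) = 0 + 1 + 1 + 2 + 2 = 6.

6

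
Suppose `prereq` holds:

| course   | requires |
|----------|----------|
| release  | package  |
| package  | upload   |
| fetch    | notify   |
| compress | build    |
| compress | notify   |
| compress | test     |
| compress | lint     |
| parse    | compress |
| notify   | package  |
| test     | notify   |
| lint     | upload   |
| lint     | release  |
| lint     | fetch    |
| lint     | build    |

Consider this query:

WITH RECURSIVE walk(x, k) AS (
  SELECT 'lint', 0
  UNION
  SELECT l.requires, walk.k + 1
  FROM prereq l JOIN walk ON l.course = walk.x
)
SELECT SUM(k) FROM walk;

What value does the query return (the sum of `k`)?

18

Base: (lint, k=0).
Iteration 1: edges from {lint} -> (build, k=1), (fetch, k=1), (release, k=1), (upload, k=1).
Iteration 2: edges from {build,fetch,release,upload} -> (notify, k=2), (package, k=2).
Iteration 3: edges from {notify,package} -> (package, k=3), (upload, k=3).
Iteration 4: edges from {package,upload} -> (upload, k=4).
Iteration 5: no outgoing edges from {upload}; recursion stops.
SUM(k) = 0 + 1 + 1 + 1 + 1 + 2 + 2 + 3 + 3 + 4 = 18.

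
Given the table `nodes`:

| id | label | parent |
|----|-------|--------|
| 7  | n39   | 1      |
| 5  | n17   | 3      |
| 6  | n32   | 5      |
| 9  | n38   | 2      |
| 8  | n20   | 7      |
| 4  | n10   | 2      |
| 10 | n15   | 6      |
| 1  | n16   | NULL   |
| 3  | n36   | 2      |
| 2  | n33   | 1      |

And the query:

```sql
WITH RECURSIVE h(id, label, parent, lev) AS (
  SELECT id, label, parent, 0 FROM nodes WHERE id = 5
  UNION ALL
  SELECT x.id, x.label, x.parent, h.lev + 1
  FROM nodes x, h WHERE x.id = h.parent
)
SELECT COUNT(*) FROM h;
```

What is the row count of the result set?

4

Base: id=5 (n17), parent=3, lev 0.
Iteration 1: join on id=3 -> n36 (id 3, parent=2, lev 1).
Iteration 2: join on id=2 -> n33 (id 2, parent=1, lev 2).
Iteration 3: join on id=1 -> n16 (id 1, parent=NULL, lev 3).
Iteration 4: parent is NULL; no match; recursion stops.
Total rows emitted: 4.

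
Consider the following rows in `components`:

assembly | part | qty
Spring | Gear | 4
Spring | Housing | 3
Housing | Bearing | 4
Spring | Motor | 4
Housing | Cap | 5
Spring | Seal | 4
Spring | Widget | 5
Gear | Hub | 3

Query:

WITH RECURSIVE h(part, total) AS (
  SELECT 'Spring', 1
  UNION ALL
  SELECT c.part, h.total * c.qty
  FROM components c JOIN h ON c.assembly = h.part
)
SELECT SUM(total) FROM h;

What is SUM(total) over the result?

Base: (Spring, total=1).
Iteration 1: components of {Spring} -> Gear = 1*4 = 4, Housing = 1*3 = 3, Motor = 1*4 = 4, Seal = 1*4 = 4, Widget = 1*5 = 5.
Iteration 2: components of {Gear,Housing,Motor,Seal,Widget} -> Bearing = 3*4 = 12, Cap = 3*5 = 15, Hub = 4*3 = 12.
Iteration 3: no further components; recursion stops.
SUM(total) = 1 + 4 + 4 + 3 + 5 + 4 + 12 + 15 + 12 = 60.

60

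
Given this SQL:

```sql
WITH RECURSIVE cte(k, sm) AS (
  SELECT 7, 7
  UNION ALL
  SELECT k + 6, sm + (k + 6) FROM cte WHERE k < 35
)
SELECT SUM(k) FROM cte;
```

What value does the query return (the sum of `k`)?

132

Base: k=7, sm=7.
Iteration 1: 7 < 35 holds -> k = 7 + 6 = 13, sm = 7 + 13 = 20.
Iteration 2: 13 < 35 holds -> k = 13 + 6 = 19, sm = 20 + 19 = 39.
Iteration 3: 19 < 35 holds -> k = 19 + 6 = 25, sm = 39 + 25 = 64.
Iteration 4: 25 < 35 holds -> k = 25 + 6 = 31, sm = 64 + 31 = 95.
Iteration 5: 31 < 35 holds -> k = 31 + 6 = 37, sm = 95 + 37 = 132.
Iteration 6: 37 < 35 fails; recursion stops.
SUM(k) = 7 + 13 + 19 + 25 + 31 + 37 = 132.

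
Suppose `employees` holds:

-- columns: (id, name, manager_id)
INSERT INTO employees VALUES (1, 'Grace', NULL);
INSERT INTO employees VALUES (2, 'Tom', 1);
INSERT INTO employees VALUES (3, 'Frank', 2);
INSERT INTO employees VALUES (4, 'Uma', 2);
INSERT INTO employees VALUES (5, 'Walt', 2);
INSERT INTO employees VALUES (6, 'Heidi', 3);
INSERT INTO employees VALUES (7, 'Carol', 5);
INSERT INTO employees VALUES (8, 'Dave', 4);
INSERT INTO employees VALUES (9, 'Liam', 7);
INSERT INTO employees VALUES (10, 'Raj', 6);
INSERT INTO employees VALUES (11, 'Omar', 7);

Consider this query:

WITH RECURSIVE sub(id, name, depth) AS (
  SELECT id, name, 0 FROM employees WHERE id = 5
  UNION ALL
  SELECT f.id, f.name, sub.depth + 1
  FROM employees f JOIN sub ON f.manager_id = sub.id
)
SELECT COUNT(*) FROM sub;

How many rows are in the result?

4

Base: id=5 (Walt) at depth 0.
Iteration 1: rows with manager_id in {5} -> Carol (id 7, depth 1).
Iteration 2: rows with manager_id in {7} -> Liam (id 9, depth 2), Omar (id 11, depth 2).
Iteration 3: no rows with manager_id in {9,11}; recursion stops.
Total rows emitted: 4.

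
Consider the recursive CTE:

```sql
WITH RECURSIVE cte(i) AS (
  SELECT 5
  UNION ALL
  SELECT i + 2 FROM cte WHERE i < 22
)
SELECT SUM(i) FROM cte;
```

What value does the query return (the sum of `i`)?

Base: i=5.
Iteration 1: 5 < 22 holds -> i = 5 + 2 = 7.
Iteration 2: 7 < 22 holds -> i = 7 + 2 = 9.
Iteration 3: 9 < 22 holds -> i = 9 + 2 = 11.
Iteration 4: 11 < 22 holds -> i = 11 + 2 = 13.
Iteration 5: 13 < 22 holds -> i = 13 + 2 = 15.
Iteration 6: 15 < 22 holds -> i = 15 + 2 = 17.
Iteration 7: 17 < 22 holds -> i = 17 + 2 = 19.
Iteration 8: 19 < 22 holds -> i = 19 + 2 = 21.
Iteration 9: 21 < 22 holds -> i = 21 + 2 = 23.
Iteration 10: 23 < 22 fails; recursion stops.
SUM(i) = 5 + 7 + 9 + 11 + 13 + 15 + 17 + 19 + 21 + 23 = 140.

140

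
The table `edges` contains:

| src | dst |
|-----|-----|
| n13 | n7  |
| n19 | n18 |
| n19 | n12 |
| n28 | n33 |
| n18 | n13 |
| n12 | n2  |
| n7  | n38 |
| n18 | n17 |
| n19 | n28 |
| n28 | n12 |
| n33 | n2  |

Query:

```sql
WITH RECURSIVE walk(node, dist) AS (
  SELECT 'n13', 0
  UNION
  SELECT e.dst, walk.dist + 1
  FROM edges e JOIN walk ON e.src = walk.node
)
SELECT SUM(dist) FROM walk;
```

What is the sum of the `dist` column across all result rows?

3

Base: (n13, dist=0).
Iteration 1: edges from {n13} -> (n7, dist=1).
Iteration 2: edges from {n7} -> (n38, dist=2).
Iteration 3: no outgoing edges from {n38}; recursion stops.
SUM(dist) = 0 + 1 + 2 = 3.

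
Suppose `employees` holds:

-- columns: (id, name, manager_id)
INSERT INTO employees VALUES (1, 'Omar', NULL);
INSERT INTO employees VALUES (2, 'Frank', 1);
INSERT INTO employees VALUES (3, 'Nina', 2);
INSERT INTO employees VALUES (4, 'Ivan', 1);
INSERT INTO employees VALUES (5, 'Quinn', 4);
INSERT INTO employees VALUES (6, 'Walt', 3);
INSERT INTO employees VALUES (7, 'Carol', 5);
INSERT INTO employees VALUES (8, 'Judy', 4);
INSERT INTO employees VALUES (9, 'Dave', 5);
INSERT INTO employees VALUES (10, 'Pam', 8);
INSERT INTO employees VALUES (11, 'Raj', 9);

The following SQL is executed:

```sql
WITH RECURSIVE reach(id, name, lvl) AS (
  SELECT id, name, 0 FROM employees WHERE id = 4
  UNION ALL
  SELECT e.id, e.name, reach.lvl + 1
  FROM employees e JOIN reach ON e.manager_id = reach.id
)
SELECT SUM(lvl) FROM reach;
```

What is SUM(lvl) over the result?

11

Base: id=4 (Ivan) at lvl 0.
Iteration 1: rows with manager_id in {4} -> Quinn (id 5, lvl 1), Judy (id 8, lvl 1).
Iteration 2: rows with manager_id in {5,8} -> Carol (id 7, lvl 2), Dave (id 9, lvl 2), Pam (id 10, lvl 2).
Iteration 3: rows with manager_id in {7,9,10} -> Raj (id 11, lvl 3).
Iteration 4: no rows with manager_id in {11}; recursion stops.
SUM(lvl) = 0 + 1 + 1 + 2 + 2 + 2 + 3 = 11.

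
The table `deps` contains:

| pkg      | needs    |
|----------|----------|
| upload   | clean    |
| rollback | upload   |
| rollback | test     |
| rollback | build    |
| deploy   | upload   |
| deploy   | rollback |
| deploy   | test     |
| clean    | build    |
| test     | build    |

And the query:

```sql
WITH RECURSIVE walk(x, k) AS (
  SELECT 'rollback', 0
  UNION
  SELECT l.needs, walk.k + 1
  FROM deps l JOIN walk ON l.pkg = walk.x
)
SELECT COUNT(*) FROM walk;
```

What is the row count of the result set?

Base: (rollback, k=0).
Iteration 1: edges from {rollback} -> (build, k=1), (test, k=1), (upload, k=1).
Iteration 2: edges from {build,test,upload} -> (build, k=2), (clean, k=2).
Iteration 3: edges from {build,clean} -> (build, k=3).
Iteration 4: no outgoing edges from {build}; recursion stops.
Total rows emitted: 7.

7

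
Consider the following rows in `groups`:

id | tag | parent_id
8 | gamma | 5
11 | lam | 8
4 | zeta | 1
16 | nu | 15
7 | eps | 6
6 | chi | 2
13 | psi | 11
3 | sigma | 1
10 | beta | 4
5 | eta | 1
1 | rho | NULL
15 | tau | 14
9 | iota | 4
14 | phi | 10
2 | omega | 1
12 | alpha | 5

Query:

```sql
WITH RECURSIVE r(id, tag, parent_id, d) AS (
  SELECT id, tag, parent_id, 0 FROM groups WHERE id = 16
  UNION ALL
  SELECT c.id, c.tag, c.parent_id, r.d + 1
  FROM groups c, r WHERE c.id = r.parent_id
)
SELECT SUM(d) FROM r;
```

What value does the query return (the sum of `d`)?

Base: id=16 (nu), parent_id=15, d 0.
Iteration 1: join on id=15 -> tau (id 15, parent_id=14, d 1).
Iteration 2: join on id=14 -> phi (id 14, parent_id=10, d 2).
Iteration 3: join on id=10 -> beta (id 10, parent_id=4, d 3).
Iteration 4: join on id=4 -> zeta (id 4, parent_id=1, d 4).
Iteration 5: join on id=1 -> rho (id 1, parent_id=NULL, d 5).
Iteration 6: parent_id is NULL; no match; recursion stops.
SUM(d) = 0 + 1 + 2 + 3 + 4 + 5 = 15.

15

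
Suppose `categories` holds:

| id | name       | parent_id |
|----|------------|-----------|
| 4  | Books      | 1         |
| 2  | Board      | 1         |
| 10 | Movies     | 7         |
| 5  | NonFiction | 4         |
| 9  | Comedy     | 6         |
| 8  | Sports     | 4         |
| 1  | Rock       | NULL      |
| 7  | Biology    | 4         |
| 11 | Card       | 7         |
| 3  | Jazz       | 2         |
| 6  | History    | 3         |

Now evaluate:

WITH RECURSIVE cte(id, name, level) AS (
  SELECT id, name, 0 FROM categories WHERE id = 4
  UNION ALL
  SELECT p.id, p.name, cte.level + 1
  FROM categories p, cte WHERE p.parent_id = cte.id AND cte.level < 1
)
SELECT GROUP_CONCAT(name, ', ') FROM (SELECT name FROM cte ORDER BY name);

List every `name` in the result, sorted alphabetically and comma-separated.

Biology, Books, NonFiction, Sports

Base: id=4 (Books) at level 0.
Iteration 1: rows with parent_id in {4} -> NonFiction (id 5, level 1), Biology (id 7, level 1), Sports (id 8, level 1).
Iteration 2: level < 1 fails for all current rows; recursion stops.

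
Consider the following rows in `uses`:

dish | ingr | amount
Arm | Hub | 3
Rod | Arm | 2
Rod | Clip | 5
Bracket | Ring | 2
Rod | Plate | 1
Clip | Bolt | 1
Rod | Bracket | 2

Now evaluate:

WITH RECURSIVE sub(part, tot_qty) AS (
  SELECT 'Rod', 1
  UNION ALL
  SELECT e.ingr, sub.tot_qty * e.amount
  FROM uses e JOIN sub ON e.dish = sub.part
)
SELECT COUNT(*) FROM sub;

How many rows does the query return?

8

Base: (Rod, tot_qty=1).
Iteration 1: components of {Rod} -> Arm = 1*2 = 2, Bracket = 1*2 = 2, Clip = 1*5 = 5, Plate = 1*1 = 1.
Iteration 2: components of {Arm,Bracket,Clip,Plate} -> Bolt = 5*1 = 5, Hub = 2*3 = 6, Ring = 2*2 = 4.
Iteration 3: no further components; recursion stops.
Total rows emitted: 8.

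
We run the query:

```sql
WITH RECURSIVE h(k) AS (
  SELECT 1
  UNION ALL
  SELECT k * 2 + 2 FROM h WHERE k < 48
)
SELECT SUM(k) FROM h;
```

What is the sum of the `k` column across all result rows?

177

Base: k=1.
Iteration 1: 1 < 48 holds -> k = 1 * 2 + 2 = 4.
Iteration 2: 4 < 48 holds -> k = 4 * 2 + 2 = 10.
Iteration 3: 10 < 48 holds -> k = 10 * 2 + 2 = 22.
Iteration 4: 22 < 48 holds -> k = 22 * 2 + 2 = 46.
Iteration 5: 46 < 48 holds -> k = 46 * 2 + 2 = 94.
Iteration 6: 94 < 48 fails; recursion stops.
SUM(k) = 1 + 4 + 10 + 22 + 46 + 94 = 177.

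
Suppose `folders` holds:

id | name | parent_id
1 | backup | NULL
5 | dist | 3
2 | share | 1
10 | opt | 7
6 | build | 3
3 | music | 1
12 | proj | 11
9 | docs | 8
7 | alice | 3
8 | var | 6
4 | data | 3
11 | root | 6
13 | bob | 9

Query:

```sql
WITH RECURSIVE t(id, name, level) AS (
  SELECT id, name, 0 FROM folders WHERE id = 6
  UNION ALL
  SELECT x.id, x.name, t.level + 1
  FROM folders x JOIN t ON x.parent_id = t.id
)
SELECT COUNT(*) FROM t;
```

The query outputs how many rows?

Base: id=6 (build) at level 0.
Iteration 1: rows with parent_id in {6} -> var (id 8, level 1), root (id 11, level 1).
Iteration 2: rows with parent_id in {8,11} -> docs (id 9, level 2), proj (id 12, level 2).
Iteration 3: rows with parent_id in {9,12} -> bob (id 13, level 3).
Iteration 4: no rows with parent_id in {13}; recursion stops.
Total rows emitted: 6.

6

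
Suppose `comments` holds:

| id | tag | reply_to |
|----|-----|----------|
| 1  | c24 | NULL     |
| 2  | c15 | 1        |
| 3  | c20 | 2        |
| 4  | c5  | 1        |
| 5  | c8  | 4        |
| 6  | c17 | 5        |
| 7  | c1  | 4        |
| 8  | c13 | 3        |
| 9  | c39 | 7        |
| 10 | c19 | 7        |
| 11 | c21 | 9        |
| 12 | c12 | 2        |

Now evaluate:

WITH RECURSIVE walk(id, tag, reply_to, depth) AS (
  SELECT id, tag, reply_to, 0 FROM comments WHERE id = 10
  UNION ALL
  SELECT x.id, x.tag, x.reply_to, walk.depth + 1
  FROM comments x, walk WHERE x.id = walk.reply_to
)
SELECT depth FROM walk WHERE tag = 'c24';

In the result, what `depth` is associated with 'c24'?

Base: id=10 (c19), reply_to=7, depth 0.
Iteration 1: join on id=7 -> c1 (id 7, reply_to=4, depth 1).
Iteration 2: join on id=4 -> c5 (id 4, reply_to=1, depth 2).
Iteration 3: join on id=1 -> c24 (id 1, reply_to=NULL, depth 3).
Iteration 4: reply_to is NULL; no match; recursion stops.

3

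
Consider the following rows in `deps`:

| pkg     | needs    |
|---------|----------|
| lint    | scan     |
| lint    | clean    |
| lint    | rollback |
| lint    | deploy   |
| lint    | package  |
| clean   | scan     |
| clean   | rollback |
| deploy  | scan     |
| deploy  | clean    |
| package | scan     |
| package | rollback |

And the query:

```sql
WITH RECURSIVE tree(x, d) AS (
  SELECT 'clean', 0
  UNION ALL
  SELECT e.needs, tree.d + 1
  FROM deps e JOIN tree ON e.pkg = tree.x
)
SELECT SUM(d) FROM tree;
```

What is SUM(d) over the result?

2

Base: (clean, d=0).
Iteration 1: edges from {clean} -> (rollback, d=1), (scan, d=1).
Iteration 2: no outgoing edges from {rollback,scan}; recursion stops.
SUM(d) = 0 + 1 + 1 = 2.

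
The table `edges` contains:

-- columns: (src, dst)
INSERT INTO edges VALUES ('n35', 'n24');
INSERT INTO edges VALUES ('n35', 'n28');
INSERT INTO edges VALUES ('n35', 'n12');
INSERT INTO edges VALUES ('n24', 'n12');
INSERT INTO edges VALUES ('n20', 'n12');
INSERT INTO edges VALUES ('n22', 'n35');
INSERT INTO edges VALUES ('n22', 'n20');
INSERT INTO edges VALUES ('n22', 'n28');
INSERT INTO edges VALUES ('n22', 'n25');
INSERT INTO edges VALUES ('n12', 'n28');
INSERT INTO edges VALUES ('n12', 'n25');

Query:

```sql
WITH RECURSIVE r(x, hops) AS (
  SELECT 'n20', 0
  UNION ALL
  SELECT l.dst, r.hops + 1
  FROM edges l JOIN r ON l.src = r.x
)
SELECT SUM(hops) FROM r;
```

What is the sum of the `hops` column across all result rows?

Base: (n20, hops=0).
Iteration 1: edges from {n20} -> (n12, hops=1).
Iteration 2: edges from {n12} -> (n25, hops=2), (n28, hops=2).
Iteration 3: no outgoing edges from {n25,n28}; recursion stops.
SUM(hops) = 0 + 1 + 2 + 2 = 5.

5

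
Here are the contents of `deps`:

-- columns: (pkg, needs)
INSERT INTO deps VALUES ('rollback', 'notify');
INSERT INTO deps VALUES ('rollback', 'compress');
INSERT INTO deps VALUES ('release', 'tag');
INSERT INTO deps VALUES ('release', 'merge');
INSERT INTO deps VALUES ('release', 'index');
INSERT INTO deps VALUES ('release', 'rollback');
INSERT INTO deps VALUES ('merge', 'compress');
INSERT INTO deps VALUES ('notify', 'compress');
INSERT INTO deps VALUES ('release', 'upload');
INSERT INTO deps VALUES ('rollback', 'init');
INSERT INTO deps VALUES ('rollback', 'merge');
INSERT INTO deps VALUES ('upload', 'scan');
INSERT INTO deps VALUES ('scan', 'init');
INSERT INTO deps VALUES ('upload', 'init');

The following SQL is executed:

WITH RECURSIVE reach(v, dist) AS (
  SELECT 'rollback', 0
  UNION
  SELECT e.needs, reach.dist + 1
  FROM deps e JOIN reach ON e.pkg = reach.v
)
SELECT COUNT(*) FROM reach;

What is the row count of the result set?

6

Base: (rollback, dist=0).
Iteration 1: edges from {rollback} -> (compress, dist=1), (init, dist=1), (merge, dist=1), (notify, dist=1).
Iteration 2: edges from {compress,init,merge,notify} -> (compress, dist=2). [UNION drops 1 duplicate row(s)]
Iteration 3: no outgoing edges from {compress}; recursion stops.
Total rows emitted: 6.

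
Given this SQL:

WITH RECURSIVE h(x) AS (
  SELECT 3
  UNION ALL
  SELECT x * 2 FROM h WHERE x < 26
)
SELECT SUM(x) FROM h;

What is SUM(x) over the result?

Base: x=3.
Iteration 1: 3 < 26 holds -> x = 3 * 2 = 6.
Iteration 2: 6 < 26 holds -> x = 6 * 2 = 12.
Iteration 3: 12 < 26 holds -> x = 12 * 2 = 24.
Iteration 4: 24 < 26 holds -> x = 24 * 2 = 48.
Iteration 5: 48 < 26 fails; recursion stops.
SUM(x) = 3 + 6 + 12 + 24 + 48 = 93.

93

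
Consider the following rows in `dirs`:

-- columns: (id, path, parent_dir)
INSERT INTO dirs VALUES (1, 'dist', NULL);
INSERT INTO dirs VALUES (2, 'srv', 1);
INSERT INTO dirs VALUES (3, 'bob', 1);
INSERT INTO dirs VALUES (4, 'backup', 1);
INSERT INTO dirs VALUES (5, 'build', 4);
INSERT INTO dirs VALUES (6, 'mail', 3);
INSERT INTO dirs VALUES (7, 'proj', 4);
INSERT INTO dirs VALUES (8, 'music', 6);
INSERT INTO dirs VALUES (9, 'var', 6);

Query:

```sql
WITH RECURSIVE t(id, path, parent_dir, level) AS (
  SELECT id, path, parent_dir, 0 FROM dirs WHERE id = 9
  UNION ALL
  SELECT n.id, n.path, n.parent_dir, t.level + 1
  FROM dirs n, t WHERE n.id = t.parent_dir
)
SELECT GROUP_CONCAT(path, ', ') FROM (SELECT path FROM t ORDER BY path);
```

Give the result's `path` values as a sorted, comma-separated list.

Base: id=9 (var), parent_dir=6, level 0.
Iteration 1: join on id=6 -> mail (id 6, parent_dir=3, level 1).
Iteration 2: join on id=3 -> bob (id 3, parent_dir=1, level 2).
Iteration 3: join on id=1 -> dist (id 1, parent_dir=NULL, level 3).
Iteration 4: parent_dir is NULL; no match; recursion stops.

bob, dist, mail, var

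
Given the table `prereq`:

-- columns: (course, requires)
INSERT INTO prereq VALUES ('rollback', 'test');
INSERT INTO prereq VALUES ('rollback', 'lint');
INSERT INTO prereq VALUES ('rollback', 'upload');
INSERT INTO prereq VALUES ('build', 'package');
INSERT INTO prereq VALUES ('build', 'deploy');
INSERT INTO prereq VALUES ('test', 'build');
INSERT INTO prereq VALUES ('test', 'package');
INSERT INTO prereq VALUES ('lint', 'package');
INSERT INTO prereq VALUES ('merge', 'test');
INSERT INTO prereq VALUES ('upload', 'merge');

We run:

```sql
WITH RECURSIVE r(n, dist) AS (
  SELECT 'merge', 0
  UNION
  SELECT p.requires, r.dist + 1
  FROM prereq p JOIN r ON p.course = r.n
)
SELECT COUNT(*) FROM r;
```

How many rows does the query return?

6

Base: (merge, dist=0).
Iteration 1: edges from {merge} -> (test, dist=1).
Iteration 2: edges from {test} -> (build, dist=2), (package, dist=2).
Iteration 3: edges from {build,package} -> (deploy, dist=3), (package, dist=3).
Iteration 4: no outgoing edges from {deploy,package}; recursion stops.
Total rows emitted: 6.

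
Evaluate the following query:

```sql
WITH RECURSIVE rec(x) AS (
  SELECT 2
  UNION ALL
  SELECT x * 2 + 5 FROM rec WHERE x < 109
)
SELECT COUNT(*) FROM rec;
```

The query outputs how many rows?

Base: x=2.
Iteration 1: 2 < 109 holds -> x = 2 * 2 + 5 = 9.
Iteration 2: 9 < 109 holds -> x = 9 * 2 + 5 = 23.
Iteration 3: 23 < 109 holds -> x = 23 * 2 + 5 = 51.
Iteration 4: 51 < 109 holds -> x = 51 * 2 + 5 = 107.
Iteration 5: 107 < 109 holds -> x = 107 * 2 + 5 = 219.
Iteration 6: 219 < 109 fails; recursion stops.
Total rows emitted: 6.

6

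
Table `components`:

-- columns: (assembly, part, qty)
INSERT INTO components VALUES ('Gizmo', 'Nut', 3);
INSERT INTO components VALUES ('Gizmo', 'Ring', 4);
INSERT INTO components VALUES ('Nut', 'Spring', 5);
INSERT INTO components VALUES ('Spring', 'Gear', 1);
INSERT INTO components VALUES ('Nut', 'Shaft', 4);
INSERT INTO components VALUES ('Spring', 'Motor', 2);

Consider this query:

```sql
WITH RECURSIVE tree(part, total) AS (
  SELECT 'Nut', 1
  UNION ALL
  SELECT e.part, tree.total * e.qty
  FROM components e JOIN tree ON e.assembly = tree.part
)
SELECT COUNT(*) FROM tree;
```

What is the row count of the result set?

Base: (Nut, total=1).
Iteration 1: components of {Nut} -> Shaft = 1*4 = 4, Spring = 1*5 = 5.
Iteration 2: components of {Shaft,Spring} -> Gear = 5*1 = 5, Motor = 5*2 = 10.
Iteration 3: no further components; recursion stops.
Total rows emitted: 5.

5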